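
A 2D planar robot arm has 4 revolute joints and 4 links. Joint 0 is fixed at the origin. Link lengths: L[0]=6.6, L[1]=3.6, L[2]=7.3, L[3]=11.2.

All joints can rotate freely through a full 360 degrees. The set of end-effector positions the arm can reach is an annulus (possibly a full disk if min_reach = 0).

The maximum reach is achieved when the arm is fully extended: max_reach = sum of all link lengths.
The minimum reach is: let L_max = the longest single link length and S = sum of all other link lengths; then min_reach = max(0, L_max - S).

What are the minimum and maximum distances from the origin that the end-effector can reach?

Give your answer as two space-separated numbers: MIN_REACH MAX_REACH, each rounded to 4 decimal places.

Link lengths: [6.6, 3.6, 7.3, 11.2]
max_reach = 6.6 + 3.6 + 7.3 + 11.2 = 28.7
L_max = max([6.6, 3.6, 7.3, 11.2]) = 11.2
S (sum of others) = 28.7 - 11.2 = 17.5
min_reach = max(0, 11.2 - 17.5) = max(0, -6.3) = 0

Answer: 0.0000 28.7000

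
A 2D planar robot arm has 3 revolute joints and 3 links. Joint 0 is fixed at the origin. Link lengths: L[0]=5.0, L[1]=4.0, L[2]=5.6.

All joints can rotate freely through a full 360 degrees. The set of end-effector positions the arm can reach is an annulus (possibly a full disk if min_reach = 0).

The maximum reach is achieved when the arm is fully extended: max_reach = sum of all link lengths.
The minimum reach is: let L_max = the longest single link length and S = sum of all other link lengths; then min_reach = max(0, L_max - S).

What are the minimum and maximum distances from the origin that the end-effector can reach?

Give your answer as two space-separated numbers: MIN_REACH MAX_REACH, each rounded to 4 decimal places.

Link lengths: [5.0, 4.0, 5.6]
max_reach = 5 + 4 + 5.6 = 14.6
L_max = max([5.0, 4.0, 5.6]) = 5.6
S (sum of others) = 14.6 - 5.6 = 9
min_reach = max(0, 5.6 - 9) = max(0, -3.4) = 0

Answer: 0.0000 14.6000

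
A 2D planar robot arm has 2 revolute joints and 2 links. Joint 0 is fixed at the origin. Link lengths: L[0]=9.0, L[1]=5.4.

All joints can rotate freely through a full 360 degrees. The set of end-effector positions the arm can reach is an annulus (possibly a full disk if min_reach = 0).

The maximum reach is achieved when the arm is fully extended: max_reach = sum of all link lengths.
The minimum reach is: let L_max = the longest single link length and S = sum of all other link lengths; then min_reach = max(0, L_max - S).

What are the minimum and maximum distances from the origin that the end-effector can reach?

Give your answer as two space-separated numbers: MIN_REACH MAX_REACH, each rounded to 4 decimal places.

Answer: 3.6000 14.4000

Derivation:
Link lengths: [9.0, 5.4]
max_reach = 9 + 5.4 = 14.4
L_max = max([9.0, 5.4]) = 9
S (sum of others) = 14.4 - 9 = 5.4
min_reach = max(0, 9 - 5.4) = max(0, 3.6) = 3.6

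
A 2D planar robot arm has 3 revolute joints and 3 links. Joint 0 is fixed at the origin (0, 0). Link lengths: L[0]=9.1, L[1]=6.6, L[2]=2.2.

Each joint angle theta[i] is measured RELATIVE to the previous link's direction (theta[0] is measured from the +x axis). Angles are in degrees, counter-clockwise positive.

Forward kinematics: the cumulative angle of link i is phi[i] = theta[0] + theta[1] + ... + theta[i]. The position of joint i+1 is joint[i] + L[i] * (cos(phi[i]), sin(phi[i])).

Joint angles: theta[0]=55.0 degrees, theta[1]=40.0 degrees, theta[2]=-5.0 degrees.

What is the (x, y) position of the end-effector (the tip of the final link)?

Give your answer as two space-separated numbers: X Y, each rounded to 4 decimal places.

joint[0] = (0.0000, 0.0000)  (base)
link 0: phi[0] = 55 = 55 deg
  cos(55 deg) = 0.5736, sin(55 deg) = 0.8192
  joint[1] = (0.0000, 0.0000) + 9.1 * (0.5736, 0.8192) = (0.0000 + 5.2195, 0.0000 + 7.4543) = (5.2195, 7.4543)
link 1: phi[1] = 55 + 40 = 95 deg
  cos(95 deg) = -0.0872, sin(95 deg) = 0.9962
  joint[2] = (5.2195, 7.4543) + 6.6 * (-0.0872, 0.9962) = (5.2195 + -0.5752, 7.4543 + 6.5749) = (4.6443, 14.0292)
link 2: phi[2] = 55 + 40 + -5 = 90 deg
  cos(90 deg) = 0.0000, sin(90 deg) = 1.0000
  joint[3] = (4.6443, 14.0292) + 2.2 * (0.0000, 1.0000) = (4.6443 + 0.0000, 14.0292 + 2.2000) = (4.6443, 16.2292)
End effector: (4.6443, 16.2292)

Answer: 4.6443 16.2292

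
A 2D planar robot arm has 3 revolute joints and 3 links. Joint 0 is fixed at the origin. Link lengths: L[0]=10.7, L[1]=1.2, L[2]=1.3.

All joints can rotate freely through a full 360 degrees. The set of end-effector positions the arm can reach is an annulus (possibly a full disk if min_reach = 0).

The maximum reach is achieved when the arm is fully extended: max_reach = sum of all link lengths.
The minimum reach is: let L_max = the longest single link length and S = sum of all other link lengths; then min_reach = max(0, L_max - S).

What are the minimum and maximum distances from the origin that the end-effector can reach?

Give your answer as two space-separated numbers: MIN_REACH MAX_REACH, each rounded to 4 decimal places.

Link lengths: [10.7, 1.2, 1.3]
max_reach = 10.7 + 1.2 + 1.3 = 13.2
L_max = max([10.7, 1.2, 1.3]) = 10.7
S (sum of others) = 13.2 - 10.7 = 2.5
min_reach = max(0, 10.7 - 2.5) = max(0, 8.2) = 8.2

Answer: 8.2000 13.2000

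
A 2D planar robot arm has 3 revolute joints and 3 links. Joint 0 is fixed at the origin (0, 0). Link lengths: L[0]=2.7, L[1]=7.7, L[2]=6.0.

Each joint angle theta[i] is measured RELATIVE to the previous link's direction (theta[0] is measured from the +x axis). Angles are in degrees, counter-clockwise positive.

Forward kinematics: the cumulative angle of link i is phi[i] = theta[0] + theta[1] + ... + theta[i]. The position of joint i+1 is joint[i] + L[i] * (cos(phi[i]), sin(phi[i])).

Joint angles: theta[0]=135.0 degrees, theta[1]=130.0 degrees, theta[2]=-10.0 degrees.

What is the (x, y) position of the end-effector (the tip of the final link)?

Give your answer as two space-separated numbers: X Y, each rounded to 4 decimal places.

joint[0] = (0.0000, 0.0000)  (base)
link 0: phi[0] = 135 = 135 deg
  cos(135 deg) = -0.7071, sin(135 deg) = 0.7071
  joint[1] = (0.0000, 0.0000) + 2.7 * (-0.7071, 0.7071) = (0.0000 + -1.9092, 0.0000 + 1.9092) = (-1.9092, 1.9092)
link 1: phi[1] = 135 + 130 = 265 deg
  cos(265 deg) = -0.0872, sin(265 deg) = -0.9962
  joint[2] = (-1.9092, 1.9092) + 7.7 * (-0.0872, -0.9962) = (-1.9092 + -0.6711, 1.9092 + -7.6707) = (-2.5803, -5.7615)
link 2: phi[2] = 135 + 130 + -10 = 255 deg
  cos(255 deg) = -0.2588, sin(255 deg) = -0.9659
  joint[3] = (-2.5803, -5.7615) + 6 * (-0.2588, -0.9659) = (-2.5803 + -1.5529, -5.7615 + -5.7956) = (-4.1332, -11.5571)
End effector: (-4.1332, -11.5571)

Answer: -4.1332 -11.5571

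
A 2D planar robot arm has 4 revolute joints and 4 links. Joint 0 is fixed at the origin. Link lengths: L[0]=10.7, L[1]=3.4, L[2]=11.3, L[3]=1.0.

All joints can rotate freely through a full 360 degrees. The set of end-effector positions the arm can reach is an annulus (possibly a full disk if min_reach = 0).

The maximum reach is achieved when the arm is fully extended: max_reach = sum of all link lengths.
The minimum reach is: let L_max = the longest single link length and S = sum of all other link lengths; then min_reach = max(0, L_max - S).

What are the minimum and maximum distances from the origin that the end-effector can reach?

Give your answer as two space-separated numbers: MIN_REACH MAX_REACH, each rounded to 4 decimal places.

Link lengths: [10.7, 3.4, 11.3, 1.0]
max_reach = 10.7 + 3.4 + 11.3 + 1 = 26.4
L_max = max([10.7, 3.4, 11.3, 1.0]) = 11.3
S (sum of others) = 26.4 - 11.3 = 15.1
min_reach = max(0, 11.3 - 15.1) = max(0, -3.8) = 0

Answer: 0.0000 26.4000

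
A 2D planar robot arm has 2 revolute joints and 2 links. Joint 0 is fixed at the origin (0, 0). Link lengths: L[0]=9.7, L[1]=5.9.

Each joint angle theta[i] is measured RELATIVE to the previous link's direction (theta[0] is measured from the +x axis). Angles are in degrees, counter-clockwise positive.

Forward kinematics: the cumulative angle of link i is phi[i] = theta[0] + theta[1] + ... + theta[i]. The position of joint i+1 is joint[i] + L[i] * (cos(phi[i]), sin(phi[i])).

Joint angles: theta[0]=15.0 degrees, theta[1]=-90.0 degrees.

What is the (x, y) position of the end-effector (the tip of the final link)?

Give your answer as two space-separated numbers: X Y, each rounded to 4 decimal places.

Answer: 10.8965 -3.1884

Derivation:
joint[0] = (0.0000, 0.0000)  (base)
link 0: phi[0] = 15 = 15 deg
  cos(15 deg) = 0.9659, sin(15 deg) = 0.2588
  joint[1] = (0.0000, 0.0000) + 9.7 * (0.9659, 0.2588) = (0.0000 + 9.3695, 0.0000 + 2.5105) = (9.3695, 2.5105)
link 1: phi[1] = 15 + -90 = -75 deg
  cos(-75 deg) = 0.2588, sin(-75 deg) = -0.9659
  joint[2] = (9.3695, 2.5105) + 5.9 * (0.2588, -0.9659) = (9.3695 + 1.5270, 2.5105 + -5.6990) = (10.8965, -3.1884)
End effector: (10.8965, -3.1884)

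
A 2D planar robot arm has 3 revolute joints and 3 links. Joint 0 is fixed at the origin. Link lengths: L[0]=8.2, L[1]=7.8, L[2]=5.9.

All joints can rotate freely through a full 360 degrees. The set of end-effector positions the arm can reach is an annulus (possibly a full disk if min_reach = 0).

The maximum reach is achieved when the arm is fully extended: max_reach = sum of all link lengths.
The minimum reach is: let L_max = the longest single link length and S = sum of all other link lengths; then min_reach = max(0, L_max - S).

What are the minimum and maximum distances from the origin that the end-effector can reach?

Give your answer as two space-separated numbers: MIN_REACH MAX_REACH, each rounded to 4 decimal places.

Answer: 0.0000 21.9000

Derivation:
Link lengths: [8.2, 7.8, 5.9]
max_reach = 8.2 + 7.8 + 5.9 = 21.9
L_max = max([8.2, 7.8, 5.9]) = 8.2
S (sum of others) = 21.9 - 8.2 = 13.7
min_reach = max(0, 8.2 - 13.7) = max(0, -5.5) = 0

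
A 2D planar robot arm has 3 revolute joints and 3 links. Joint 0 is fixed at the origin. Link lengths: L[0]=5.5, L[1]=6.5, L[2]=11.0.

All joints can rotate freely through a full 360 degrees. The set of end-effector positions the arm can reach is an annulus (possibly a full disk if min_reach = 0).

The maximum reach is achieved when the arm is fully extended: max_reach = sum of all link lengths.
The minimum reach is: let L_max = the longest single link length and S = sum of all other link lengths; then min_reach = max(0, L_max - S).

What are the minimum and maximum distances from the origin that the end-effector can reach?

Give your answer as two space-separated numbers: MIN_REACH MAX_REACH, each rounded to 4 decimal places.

Answer: 0.0000 23.0000

Derivation:
Link lengths: [5.5, 6.5, 11.0]
max_reach = 5.5 + 6.5 + 11 = 23
L_max = max([5.5, 6.5, 11.0]) = 11
S (sum of others) = 23 - 11 = 12
min_reach = max(0, 11 - 12) = max(0, -1) = 0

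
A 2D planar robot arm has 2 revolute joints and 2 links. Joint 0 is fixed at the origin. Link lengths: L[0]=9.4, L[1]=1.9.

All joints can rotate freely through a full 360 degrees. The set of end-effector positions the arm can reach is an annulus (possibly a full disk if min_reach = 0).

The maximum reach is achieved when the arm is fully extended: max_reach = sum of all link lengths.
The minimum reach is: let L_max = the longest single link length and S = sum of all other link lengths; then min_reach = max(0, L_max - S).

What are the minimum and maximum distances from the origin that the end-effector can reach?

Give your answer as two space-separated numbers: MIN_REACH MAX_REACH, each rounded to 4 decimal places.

Link lengths: [9.4, 1.9]
max_reach = 9.4 + 1.9 = 11.3
L_max = max([9.4, 1.9]) = 9.4
S (sum of others) = 11.3 - 9.4 = 1.9
min_reach = max(0, 9.4 - 1.9) = max(0, 7.5) = 7.5

Answer: 7.5000 11.3000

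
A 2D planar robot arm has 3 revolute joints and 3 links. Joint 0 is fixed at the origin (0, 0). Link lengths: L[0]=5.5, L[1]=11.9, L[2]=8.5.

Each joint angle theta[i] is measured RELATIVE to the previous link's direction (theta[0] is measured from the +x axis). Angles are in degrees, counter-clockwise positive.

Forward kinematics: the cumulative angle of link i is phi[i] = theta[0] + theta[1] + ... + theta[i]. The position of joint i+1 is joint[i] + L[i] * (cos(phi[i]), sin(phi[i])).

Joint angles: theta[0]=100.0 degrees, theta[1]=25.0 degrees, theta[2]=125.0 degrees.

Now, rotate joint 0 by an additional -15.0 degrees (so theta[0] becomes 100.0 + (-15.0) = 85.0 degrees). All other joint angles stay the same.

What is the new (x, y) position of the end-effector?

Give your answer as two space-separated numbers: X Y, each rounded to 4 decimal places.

Answer: -8.4661 9.6986

Derivation:
joint[0] = (0.0000, 0.0000)  (base)
link 0: phi[0] = 85 = 85 deg
  cos(85 deg) = 0.0872, sin(85 deg) = 0.9962
  joint[1] = (0.0000, 0.0000) + 5.5 * (0.0872, 0.9962) = (0.0000 + 0.4794, 0.0000 + 5.4791) = (0.4794, 5.4791)
link 1: phi[1] = 85 + 25 = 110 deg
  cos(110 deg) = -0.3420, sin(110 deg) = 0.9397
  joint[2] = (0.4794, 5.4791) + 11.9 * (-0.3420, 0.9397) = (0.4794 + -4.0700, 5.4791 + 11.1823) = (-3.5907, 16.6614)
link 2: phi[2] = 85 + 25 + 125 = 235 deg
  cos(235 deg) = -0.5736, sin(235 deg) = -0.8192
  joint[3] = (-3.5907, 16.6614) + 8.5 * (-0.5736, -0.8192) = (-3.5907 + -4.8754, 16.6614 + -6.9628) = (-8.4661, 9.6986)
End effector: (-8.4661, 9.6986)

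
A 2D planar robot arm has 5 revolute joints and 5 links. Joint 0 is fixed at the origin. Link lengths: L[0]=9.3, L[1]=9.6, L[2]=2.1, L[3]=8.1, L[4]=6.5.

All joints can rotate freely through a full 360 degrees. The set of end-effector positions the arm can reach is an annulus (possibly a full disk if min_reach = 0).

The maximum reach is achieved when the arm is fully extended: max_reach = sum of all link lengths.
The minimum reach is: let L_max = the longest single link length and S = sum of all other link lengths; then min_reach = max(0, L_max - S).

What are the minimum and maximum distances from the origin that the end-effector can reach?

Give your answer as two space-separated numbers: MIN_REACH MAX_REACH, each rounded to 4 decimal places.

Link lengths: [9.3, 9.6, 2.1, 8.1, 6.5]
max_reach = 9.3 + 9.6 + 2.1 + 8.1 + 6.5 = 35.6
L_max = max([9.3, 9.6, 2.1, 8.1, 6.5]) = 9.6
S (sum of others) = 35.6 - 9.6 = 26
min_reach = max(0, 9.6 - 26) = max(0, -16.4) = 0

Answer: 0.0000 35.6000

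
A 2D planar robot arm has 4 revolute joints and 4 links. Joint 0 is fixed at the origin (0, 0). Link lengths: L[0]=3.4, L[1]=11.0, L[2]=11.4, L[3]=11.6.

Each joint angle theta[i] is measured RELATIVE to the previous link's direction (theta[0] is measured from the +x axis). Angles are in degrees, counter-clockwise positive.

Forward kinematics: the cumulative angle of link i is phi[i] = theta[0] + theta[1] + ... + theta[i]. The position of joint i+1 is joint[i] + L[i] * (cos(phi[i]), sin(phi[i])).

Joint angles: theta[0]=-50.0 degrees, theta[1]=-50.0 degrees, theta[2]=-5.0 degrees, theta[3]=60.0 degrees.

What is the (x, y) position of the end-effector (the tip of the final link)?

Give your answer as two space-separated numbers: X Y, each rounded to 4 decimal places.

Answer: 5.5272 -32.6514

Derivation:
joint[0] = (0.0000, 0.0000)  (base)
link 0: phi[0] = -50 = -50 deg
  cos(-50 deg) = 0.6428, sin(-50 deg) = -0.7660
  joint[1] = (0.0000, 0.0000) + 3.4 * (0.6428, -0.7660) = (0.0000 + 2.1855, 0.0000 + -2.6046) = (2.1855, -2.6046)
link 1: phi[1] = -50 + -50 = -100 deg
  cos(-100 deg) = -0.1736, sin(-100 deg) = -0.9848
  joint[2] = (2.1855, -2.6046) + 11 * (-0.1736, -0.9848) = (2.1855 + -1.9101, -2.6046 + -10.8329) = (0.2753, -13.4374)
link 2: phi[2] = -50 + -50 + -5 = -105 deg
  cos(-105 deg) = -0.2588, sin(-105 deg) = -0.9659
  joint[3] = (0.2753, -13.4374) + 11.4 * (-0.2588, -0.9659) = (0.2753 + -2.9505, -13.4374 + -11.0116) = (-2.6752, -24.4490)
link 3: phi[3] = -50 + -50 + -5 + 60 = -45 deg
  cos(-45 deg) = 0.7071, sin(-45 deg) = -0.7071
  joint[4] = (-2.6752, -24.4490) + 11.6 * (0.7071, -0.7071) = (-2.6752 + 8.2024, -24.4490 + -8.2024) = (5.5272, -32.6514)
End effector: (5.5272, -32.6514)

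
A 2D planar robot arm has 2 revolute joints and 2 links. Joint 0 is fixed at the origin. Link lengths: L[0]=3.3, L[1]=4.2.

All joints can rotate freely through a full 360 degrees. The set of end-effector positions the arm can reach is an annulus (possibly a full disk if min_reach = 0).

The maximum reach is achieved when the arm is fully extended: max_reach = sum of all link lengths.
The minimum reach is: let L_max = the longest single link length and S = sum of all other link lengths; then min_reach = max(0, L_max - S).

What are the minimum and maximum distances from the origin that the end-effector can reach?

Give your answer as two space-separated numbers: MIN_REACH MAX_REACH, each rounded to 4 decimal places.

Link lengths: [3.3, 4.2]
max_reach = 3.3 + 4.2 = 7.5
L_max = max([3.3, 4.2]) = 4.2
S (sum of others) = 7.5 - 4.2 = 3.3
min_reach = max(0, 4.2 - 3.3) = max(0, 0.9) = 0.9

Answer: 0.9000 7.5000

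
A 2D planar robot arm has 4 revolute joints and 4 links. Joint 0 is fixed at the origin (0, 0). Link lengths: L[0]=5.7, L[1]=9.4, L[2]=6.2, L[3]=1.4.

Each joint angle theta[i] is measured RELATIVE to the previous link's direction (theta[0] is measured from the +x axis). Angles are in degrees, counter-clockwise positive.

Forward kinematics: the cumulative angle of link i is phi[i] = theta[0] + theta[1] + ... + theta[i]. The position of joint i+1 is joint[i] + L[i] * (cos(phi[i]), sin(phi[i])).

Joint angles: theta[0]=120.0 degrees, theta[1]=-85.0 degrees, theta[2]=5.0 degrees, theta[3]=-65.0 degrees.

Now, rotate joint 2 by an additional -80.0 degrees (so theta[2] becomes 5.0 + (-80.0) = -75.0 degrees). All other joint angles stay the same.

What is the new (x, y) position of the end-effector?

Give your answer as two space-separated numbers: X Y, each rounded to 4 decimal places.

Answer: 9.2372 4.9904

Derivation:
joint[0] = (0.0000, 0.0000)  (base)
link 0: phi[0] = 120 = 120 deg
  cos(120 deg) = -0.5000, sin(120 deg) = 0.8660
  joint[1] = (0.0000, 0.0000) + 5.7 * (-0.5000, 0.8660) = (0.0000 + -2.8500, 0.0000 + 4.9363) = (-2.8500, 4.9363)
link 1: phi[1] = 120 + -85 = 35 deg
  cos(35 deg) = 0.8192, sin(35 deg) = 0.5736
  joint[2] = (-2.8500, 4.9363) + 9.4 * (0.8192, 0.5736) = (-2.8500 + 7.7000, 4.9363 + 5.3916) = (4.8500, 10.3280)
link 2: phi[2] = 120 + -85 + -75 = -40 deg
  cos(-40 deg) = 0.7660, sin(-40 deg) = -0.6428
  joint[3] = (4.8500, 10.3280) + 6.2 * (0.7660, -0.6428) = (4.8500 + 4.7495, 10.3280 + -3.9853) = (9.5995, 6.3427)
link 3: phi[3] = 120 + -85 + -75 + -65 = -105 deg
  cos(-105 deg) = -0.2588, sin(-105 deg) = -0.9659
  joint[4] = (9.5995, 6.3427) + 1.4 * (-0.2588, -0.9659) = (9.5995 + -0.3623, 6.3427 + -1.3523) = (9.2372, 4.9904)
End effector: (9.2372, 4.9904)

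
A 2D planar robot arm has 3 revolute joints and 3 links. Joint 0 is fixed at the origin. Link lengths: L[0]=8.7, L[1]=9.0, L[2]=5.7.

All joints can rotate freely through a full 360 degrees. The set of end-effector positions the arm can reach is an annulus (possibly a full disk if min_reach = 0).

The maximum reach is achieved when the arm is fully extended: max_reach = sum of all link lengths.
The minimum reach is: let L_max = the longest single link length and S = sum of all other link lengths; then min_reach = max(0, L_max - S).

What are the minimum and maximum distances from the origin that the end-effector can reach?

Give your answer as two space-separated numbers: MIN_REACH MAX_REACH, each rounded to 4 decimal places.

Answer: 0.0000 23.4000

Derivation:
Link lengths: [8.7, 9.0, 5.7]
max_reach = 8.7 + 9 + 5.7 = 23.4
L_max = max([8.7, 9.0, 5.7]) = 9
S (sum of others) = 23.4 - 9 = 14.4
min_reach = max(0, 9 - 14.4) = max(0, -5.4) = 0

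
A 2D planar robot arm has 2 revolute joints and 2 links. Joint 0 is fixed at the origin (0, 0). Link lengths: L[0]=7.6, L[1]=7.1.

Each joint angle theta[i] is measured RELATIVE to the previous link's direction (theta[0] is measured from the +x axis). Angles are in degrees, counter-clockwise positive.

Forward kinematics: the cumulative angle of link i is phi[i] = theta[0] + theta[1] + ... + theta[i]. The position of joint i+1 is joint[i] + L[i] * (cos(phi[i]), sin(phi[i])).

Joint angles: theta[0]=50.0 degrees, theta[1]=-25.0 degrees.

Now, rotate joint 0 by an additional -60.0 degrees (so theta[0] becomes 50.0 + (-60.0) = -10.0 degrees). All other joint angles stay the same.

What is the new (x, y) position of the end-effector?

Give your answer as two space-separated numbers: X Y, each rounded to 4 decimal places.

joint[0] = (0.0000, 0.0000)  (base)
link 0: phi[0] = -10 = -10 deg
  cos(-10 deg) = 0.9848, sin(-10 deg) = -0.1736
  joint[1] = (0.0000, 0.0000) + 7.6 * (0.9848, -0.1736) = (0.0000 + 7.4845, 0.0000 + -1.3197) = (7.4845, -1.3197)
link 1: phi[1] = -10 + -25 = -35 deg
  cos(-35 deg) = 0.8192, sin(-35 deg) = -0.5736
  joint[2] = (7.4845, -1.3197) + 7.1 * (0.8192, -0.5736) = (7.4845 + 5.8160, -1.3197 + -4.0724) = (13.3005, -5.3921)
End effector: (13.3005, -5.3921)

Answer: 13.3005 -5.3921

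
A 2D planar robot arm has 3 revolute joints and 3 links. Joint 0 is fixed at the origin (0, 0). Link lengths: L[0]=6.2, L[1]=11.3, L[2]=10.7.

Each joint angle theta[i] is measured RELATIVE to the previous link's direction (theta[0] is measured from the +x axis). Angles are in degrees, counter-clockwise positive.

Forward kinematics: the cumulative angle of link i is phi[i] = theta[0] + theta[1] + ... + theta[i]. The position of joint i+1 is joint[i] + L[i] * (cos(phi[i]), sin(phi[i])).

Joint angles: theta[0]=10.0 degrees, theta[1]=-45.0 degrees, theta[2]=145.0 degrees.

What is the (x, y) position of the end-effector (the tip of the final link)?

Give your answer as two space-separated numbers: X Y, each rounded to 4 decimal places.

joint[0] = (0.0000, 0.0000)  (base)
link 0: phi[0] = 10 = 10 deg
  cos(10 deg) = 0.9848, sin(10 deg) = 0.1736
  joint[1] = (0.0000, 0.0000) + 6.2 * (0.9848, 0.1736) = (0.0000 + 6.1058, 0.0000 + 1.0766) = (6.1058, 1.0766)
link 1: phi[1] = 10 + -45 = -35 deg
  cos(-35 deg) = 0.8192, sin(-35 deg) = -0.5736
  joint[2] = (6.1058, 1.0766) + 11.3 * (0.8192, -0.5736) = (6.1058 + 9.2564, 1.0766 + -6.4814) = (15.3622, -5.4048)
link 2: phi[2] = 10 + -45 + 145 = 110 deg
  cos(110 deg) = -0.3420, sin(110 deg) = 0.9397
  joint[3] = (15.3622, -5.4048) + 10.7 * (-0.3420, 0.9397) = (15.3622 + -3.6596, -5.4048 + 10.0547) = (11.7026, 4.6499)
End effector: (11.7026, 4.6499)

Answer: 11.7026 4.6499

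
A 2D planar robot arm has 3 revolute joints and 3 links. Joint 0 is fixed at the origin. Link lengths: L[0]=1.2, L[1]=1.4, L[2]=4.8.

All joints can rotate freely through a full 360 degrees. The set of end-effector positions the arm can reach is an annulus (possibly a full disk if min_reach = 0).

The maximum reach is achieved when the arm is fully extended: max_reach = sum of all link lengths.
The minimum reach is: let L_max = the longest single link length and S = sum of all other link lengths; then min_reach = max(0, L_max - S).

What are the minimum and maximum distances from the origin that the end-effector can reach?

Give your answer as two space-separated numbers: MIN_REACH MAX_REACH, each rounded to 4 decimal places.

Answer: 2.2000 7.4000

Derivation:
Link lengths: [1.2, 1.4, 4.8]
max_reach = 1.2 + 1.4 + 4.8 = 7.4
L_max = max([1.2, 1.4, 4.8]) = 4.8
S (sum of others) = 7.4 - 4.8 = 2.6
min_reach = max(0, 4.8 - 2.6) = max(0, 2.2) = 2.2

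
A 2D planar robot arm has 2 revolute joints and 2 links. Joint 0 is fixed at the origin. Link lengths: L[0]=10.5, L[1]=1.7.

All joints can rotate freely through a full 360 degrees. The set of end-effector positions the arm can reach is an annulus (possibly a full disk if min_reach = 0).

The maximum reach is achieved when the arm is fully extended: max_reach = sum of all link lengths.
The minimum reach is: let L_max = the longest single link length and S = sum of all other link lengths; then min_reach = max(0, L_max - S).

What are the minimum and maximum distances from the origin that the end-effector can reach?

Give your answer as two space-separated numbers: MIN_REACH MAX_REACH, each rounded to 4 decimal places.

Answer: 8.8000 12.2000

Derivation:
Link lengths: [10.5, 1.7]
max_reach = 10.5 + 1.7 = 12.2
L_max = max([10.5, 1.7]) = 10.5
S (sum of others) = 12.2 - 10.5 = 1.7
min_reach = max(0, 10.5 - 1.7) = max(0, 8.8) = 8.8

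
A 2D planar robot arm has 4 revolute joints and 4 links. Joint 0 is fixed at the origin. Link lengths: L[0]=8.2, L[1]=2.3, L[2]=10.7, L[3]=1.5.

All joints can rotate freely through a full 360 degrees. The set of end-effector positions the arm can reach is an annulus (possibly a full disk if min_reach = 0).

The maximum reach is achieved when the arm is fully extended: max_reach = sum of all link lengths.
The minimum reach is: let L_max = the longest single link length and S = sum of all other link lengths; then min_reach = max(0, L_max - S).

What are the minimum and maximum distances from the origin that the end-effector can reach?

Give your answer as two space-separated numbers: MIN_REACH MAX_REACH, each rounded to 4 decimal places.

Link lengths: [8.2, 2.3, 10.7, 1.5]
max_reach = 8.2 + 2.3 + 10.7 + 1.5 = 22.7
L_max = max([8.2, 2.3, 10.7, 1.5]) = 10.7
S (sum of others) = 22.7 - 10.7 = 12
min_reach = max(0, 10.7 - 12) = max(0, -1.3) = 0

Answer: 0.0000 22.7000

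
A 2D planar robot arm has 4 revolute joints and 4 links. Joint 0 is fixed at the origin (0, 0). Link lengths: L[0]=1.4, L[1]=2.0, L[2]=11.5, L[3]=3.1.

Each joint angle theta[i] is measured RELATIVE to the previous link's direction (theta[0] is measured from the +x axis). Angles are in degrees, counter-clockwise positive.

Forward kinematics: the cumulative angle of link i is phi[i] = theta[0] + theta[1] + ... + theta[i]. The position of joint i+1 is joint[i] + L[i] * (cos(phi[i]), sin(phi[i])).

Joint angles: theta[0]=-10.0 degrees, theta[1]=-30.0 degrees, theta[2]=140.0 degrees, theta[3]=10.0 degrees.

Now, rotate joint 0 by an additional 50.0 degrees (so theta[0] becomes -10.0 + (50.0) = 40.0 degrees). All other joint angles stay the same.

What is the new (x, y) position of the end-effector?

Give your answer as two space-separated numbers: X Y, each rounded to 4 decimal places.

joint[0] = (0.0000, 0.0000)  (base)
link 0: phi[0] = 40 = 40 deg
  cos(40 deg) = 0.7660, sin(40 deg) = 0.6428
  joint[1] = (0.0000, 0.0000) + 1.4 * (0.7660, 0.6428) = (0.0000 + 1.0725, 0.0000 + 0.8999) = (1.0725, 0.8999)
link 1: phi[1] = 40 + -30 = 10 deg
  cos(10 deg) = 0.9848, sin(10 deg) = 0.1736
  joint[2] = (1.0725, 0.8999) + 2 * (0.9848, 0.1736) = (1.0725 + 1.9696, 0.8999 + 0.3473) = (3.0421, 1.2472)
link 2: phi[2] = 40 + -30 + 140 = 150 deg
  cos(150 deg) = -0.8660, sin(150 deg) = 0.5000
  joint[3] = (3.0421, 1.2472) + 11.5 * (-0.8660, 0.5000) = (3.0421 + -9.9593, 1.2472 + 5.7500) = (-6.9172, 6.9972)
link 3: phi[3] = 40 + -30 + 140 + 10 = 160 deg
  cos(160 deg) = -0.9397, sin(160 deg) = 0.3420
  joint[4] = (-6.9172, 6.9972) + 3.1 * (-0.9397, 0.3420) = (-6.9172 + -2.9130, 6.9972 + 1.0603) = (-9.8303, 8.0575)
End effector: (-9.8303, 8.0575)

Answer: -9.8303 8.0575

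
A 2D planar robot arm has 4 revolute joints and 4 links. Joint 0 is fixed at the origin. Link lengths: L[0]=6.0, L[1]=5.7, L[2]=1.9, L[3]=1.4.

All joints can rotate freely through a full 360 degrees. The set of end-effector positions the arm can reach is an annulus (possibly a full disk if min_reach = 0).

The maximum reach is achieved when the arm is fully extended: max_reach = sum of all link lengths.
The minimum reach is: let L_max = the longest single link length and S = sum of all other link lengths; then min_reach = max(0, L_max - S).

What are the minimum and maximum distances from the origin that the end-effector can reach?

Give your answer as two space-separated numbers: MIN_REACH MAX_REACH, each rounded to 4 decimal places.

Link lengths: [6.0, 5.7, 1.9, 1.4]
max_reach = 6 + 5.7 + 1.9 + 1.4 = 15
L_max = max([6.0, 5.7, 1.9, 1.4]) = 6
S (sum of others) = 15 - 6 = 9
min_reach = max(0, 6 - 9) = max(0, -3) = 0

Answer: 0.0000 15.0000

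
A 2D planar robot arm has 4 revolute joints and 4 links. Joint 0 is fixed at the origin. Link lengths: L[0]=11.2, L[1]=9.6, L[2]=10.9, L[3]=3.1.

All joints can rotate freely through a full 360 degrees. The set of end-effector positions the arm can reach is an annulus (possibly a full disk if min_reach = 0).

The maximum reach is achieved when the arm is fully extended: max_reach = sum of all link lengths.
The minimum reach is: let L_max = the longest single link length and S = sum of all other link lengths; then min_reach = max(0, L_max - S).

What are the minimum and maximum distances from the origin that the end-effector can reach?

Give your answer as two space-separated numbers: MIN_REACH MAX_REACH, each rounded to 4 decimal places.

Link lengths: [11.2, 9.6, 10.9, 3.1]
max_reach = 11.2 + 9.6 + 10.9 + 3.1 = 34.8
L_max = max([11.2, 9.6, 10.9, 3.1]) = 11.2
S (sum of others) = 34.8 - 11.2 = 23.6
min_reach = max(0, 11.2 - 23.6) = max(0, -12.4) = 0

Answer: 0.0000 34.8000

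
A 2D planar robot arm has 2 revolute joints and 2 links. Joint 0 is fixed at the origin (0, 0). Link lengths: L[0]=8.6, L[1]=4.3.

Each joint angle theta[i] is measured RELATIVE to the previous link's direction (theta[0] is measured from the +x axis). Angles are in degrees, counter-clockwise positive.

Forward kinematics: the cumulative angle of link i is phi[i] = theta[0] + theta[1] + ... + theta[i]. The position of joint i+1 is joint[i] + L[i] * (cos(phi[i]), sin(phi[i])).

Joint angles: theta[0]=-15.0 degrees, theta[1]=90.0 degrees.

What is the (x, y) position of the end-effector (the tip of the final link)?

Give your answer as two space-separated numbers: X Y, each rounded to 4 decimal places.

Answer: 9.4199 1.9276

Derivation:
joint[0] = (0.0000, 0.0000)  (base)
link 0: phi[0] = -15 = -15 deg
  cos(-15 deg) = 0.9659, sin(-15 deg) = -0.2588
  joint[1] = (0.0000, 0.0000) + 8.6 * (0.9659, -0.2588) = (0.0000 + 8.3070, 0.0000 + -2.2258) = (8.3070, -2.2258)
link 1: phi[1] = -15 + 90 = 75 deg
  cos(75 deg) = 0.2588, sin(75 deg) = 0.9659
  joint[2] = (8.3070, -2.2258) + 4.3 * (0.2588, 0.9659) = (8.3070 + 1.1129, -2.2258 + 4.1535) = (9.4199, 1.9276)
End effector: (9.4199, 1.9276)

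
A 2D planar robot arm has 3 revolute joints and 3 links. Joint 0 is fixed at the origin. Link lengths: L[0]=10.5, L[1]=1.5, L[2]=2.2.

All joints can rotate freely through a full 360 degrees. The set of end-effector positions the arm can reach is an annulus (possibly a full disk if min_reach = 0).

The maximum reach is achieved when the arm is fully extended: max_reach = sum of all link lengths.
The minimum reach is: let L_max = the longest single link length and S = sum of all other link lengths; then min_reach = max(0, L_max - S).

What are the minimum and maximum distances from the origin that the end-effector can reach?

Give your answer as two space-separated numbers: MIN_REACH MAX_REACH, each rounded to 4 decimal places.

Answer: 6.8000 14.2000

Derivation:
Link lengths: [10.5, 1.5, 2.2]
max_reach = 10.5 + 1.5 + 2.2 = 14.2
L_max = max([10.5, 1.5, 2.2]) = 10.5
S (sum of others) = 14.2 - 10.5 = 3.7
min_reach = max(0, 10.5 - 3.7) = max(0, 6.8) = 6.8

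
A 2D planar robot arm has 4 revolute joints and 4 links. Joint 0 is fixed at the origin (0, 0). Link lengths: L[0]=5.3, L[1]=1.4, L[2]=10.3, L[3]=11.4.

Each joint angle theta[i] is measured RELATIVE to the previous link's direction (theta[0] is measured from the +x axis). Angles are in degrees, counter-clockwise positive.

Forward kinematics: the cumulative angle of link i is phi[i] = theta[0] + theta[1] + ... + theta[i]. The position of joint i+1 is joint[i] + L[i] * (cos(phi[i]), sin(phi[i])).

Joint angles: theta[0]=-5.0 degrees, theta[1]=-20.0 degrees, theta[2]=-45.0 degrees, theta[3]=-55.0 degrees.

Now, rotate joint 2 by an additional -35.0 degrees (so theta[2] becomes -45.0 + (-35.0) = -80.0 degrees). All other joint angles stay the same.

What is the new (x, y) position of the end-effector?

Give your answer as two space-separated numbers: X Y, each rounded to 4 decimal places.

joint[0] = (0.0000, 0.0000)  (base)
link 0: phi[0] = -5 = -5 deg
  cos(-5 deg) = 0.9962, sin(-5 deg) = -0.0872
  joint[1] = (0.0000, 0.0000) + 5.3 * (0.9962, -0.0872) = (0.0000 + 5.2798, 0.0000 + -0.4619) = (5.2798, -0.4619)
link 1: phi[1] = -5 + -20 = -25 deg
  cos(-25 deg) = 0.9063, sin(-25 deg) = -0.4226
  joint[2] = (5.2798, -0.4619) + 1.4 * (0.9063, -0.4226) = (5.2798 + 1.2688, -0.4619 + -0.5917) = (6.5487, -1.0536)
link 2: phi[2] = -5 + -20 + -80 = -105 deg
  cos(-105 deg) = -0.2588, sin(-105 deg) = -0.9659
  joint[3] = (6.5487, -1.0536) + 10.3 * (-0.2588, -0.9659) = (6.5487 + -2.6658, -1.0536 + -9.9490) = (3.8828, -11.0026)
link 3: phi[3] = -5 + -20 + -80 + -55 = -160 deg
  cos(-160 deg) = -0.9397, sin(-160 deg) = -0.3420
  joint[4] = (3.8828, -11.0026) + 11.4 * (-0.9397, -0.3420) = (3.8828 + -10.7125, -11.0026 + -3.8990) = (-6.8297, -14.9017)
End effector: (-6.8297, -14.9017)

Answer: -6.8297 -14.9017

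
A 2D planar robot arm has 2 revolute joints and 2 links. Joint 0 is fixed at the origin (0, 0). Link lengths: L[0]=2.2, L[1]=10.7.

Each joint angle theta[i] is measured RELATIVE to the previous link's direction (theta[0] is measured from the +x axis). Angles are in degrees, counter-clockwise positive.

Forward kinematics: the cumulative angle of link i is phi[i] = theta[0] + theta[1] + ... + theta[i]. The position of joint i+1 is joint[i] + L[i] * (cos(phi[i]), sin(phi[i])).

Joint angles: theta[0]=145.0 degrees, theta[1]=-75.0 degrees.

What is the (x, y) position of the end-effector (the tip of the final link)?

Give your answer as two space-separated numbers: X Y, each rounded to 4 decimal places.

Answer: 1.8575 11.3166

Derivation:
joint[0] = (0.0000, 0.0000)  (base)
link 0: phi[0] = 145 = 145 deg
  cos(145 deg) = -0.8192, sin(145 deg) = 0.5736
  joint[1] = (0.0000, 0.0000) + 2.2 * (-0.8192, 0.5736) = (0.0000 + -1.8021, 0.0000 + 1.2619) = (-1.8021, 1.2619)
link 1: phi[1] = 145 + -75 = 70 deg
  cos(70 deg) = 0.3420, sin(70 deg) = 0.9397
  joint[2] = (-1.8021, 1.2619) + 10.7 * (0.3420, 0.9397) = (-1.8021 + 3.6596, 1.2619 + 10.0547) = (1.8575, 11.3166)
End effector: (1.8575, 11.3166)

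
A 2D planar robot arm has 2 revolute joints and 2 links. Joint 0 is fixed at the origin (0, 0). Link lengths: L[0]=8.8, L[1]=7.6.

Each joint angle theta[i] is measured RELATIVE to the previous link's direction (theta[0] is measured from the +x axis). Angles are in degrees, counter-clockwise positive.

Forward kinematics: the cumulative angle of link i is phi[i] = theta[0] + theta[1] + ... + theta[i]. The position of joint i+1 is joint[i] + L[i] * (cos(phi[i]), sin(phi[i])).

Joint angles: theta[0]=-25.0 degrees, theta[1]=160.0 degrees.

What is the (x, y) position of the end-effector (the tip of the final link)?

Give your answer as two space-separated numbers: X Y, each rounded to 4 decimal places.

joint[0] = (0.0000, 0.0000)  (base)
link 0: phi[0] = -25 = -25 deg
  cos(-25 deg) = 0.9063, sin(-25 deg) = -0.4226
  joint[1] = (0.0000, 0.0000) + 8.8 * (0.9063, -0.4226) = (0.0000 + 7.9755, 0.0000 + -3.7190) = (7.9755, -3.7190)
link 1: phi[1] = -25 + 160 = 135 deg
  cos(135 deg) = -0.7071, sin(135 deg) = 0.7071
  joint[2] = (7.9755, -3.7190) + 7.6 * (-0.7071, 0.7071) = (7.9755 + -5.3740, -3.7190 + 5.3740) = (2.6015, 1.6550)
End effector: (2.6015, 1.6550)

Answer: 2.6015 1.6550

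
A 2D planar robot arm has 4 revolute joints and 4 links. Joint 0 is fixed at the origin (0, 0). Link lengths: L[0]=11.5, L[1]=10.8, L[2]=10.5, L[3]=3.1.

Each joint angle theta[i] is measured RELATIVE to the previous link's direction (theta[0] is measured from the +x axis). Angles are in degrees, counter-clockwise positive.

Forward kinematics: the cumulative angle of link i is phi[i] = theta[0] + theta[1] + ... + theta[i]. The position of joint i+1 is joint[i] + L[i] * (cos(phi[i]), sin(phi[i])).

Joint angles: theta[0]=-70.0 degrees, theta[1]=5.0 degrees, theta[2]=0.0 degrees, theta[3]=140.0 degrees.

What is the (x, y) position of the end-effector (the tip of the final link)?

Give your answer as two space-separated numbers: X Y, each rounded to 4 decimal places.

joint[0] = (0.0000, 0.0000)  (base)
link 0: phi[0] = -70 = -70 deg
  cos(-70 deg) = 0.3420, sin(-70 deg) = -0.9397
  joint[1] = (0.0000, 0.0000) + 11.5 * (0.3420, -0.9397) = (0.0000 + 3.9332, 0.0000 + -10.8065) = (3.9332, -10.8065)
link 1: phi[1] = -70 + 5 = -65 deg
  cos(-65 deg) = 0.4226, sin(-65 deg) = -0.9063
  joint[2] = (3.9332, -10.8065) + 10.8 * (0.4226, -0.9063) = (3.9332 + 4.5643, -10.8065 + -9.7881) = (8.4975, -20.5946)
link 2: phi[2] = -70 + 5 + 0 = -65 deg
  cos(-65 deg) = 0.4226, sin(-65 deg) = -0.9063
  joint[3] = (8.4975, -20.5946) + 10.5 * (0.4226, -0.9063) = (8.4975 + 4.4375, -20.5946 + -9.5162) = (12.9350, -30.1108)
link 3: phi[3] = -70 + 5 + 0 + 140 = 75 deg
  cos(75 deg) = 0.2588, sin(75 deg) = 0.9659
  joint[4] = (12.9350, -30.1108) + 3.1 * (0.2588, 0.9659) = (12.9350 + 0.8023, -30.1108 + 2.9944) = (13.7373, -27.1165)
End effector: (13.7373, -27.1165)

Answer: 13.7373 -27.1165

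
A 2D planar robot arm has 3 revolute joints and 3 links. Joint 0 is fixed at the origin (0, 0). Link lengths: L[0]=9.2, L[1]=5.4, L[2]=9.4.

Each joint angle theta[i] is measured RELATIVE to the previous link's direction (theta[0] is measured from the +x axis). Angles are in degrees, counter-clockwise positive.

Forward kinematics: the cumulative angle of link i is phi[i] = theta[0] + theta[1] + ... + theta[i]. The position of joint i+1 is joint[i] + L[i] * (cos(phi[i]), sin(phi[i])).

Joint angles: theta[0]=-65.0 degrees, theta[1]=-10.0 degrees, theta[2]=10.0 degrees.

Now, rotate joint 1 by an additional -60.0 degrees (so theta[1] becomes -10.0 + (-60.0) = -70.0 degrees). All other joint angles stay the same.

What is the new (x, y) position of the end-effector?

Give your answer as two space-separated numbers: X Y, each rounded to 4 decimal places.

joint[0] = (0.0000, 0.0000)  (base)
link 0: phi[0] = -65 = -65 deg
  cos(-65 deg) = 0.4226, sin(-65 deg) = -0.9063
  joint[1] = (0.0000, 0.0000) + 9.2 * (0.4226, -0.9063) = (0.0000 + 3.8881, 0.0000 + -8.3380) = (3.8881, -8.3380)
link 1: phi[1] = -65 + -70 = -135 deg
  cos(-135 deg) = -0.7071, sin(-135 deg) = -0.7071
  joint[2] = (3.8881, -8.3380) + 5.4 * (-0.7071, -0.7071) = (3.8881 + -3.8184, -8.3380 + -3.8184) = (0.0697, -12.1564)
link 2: phi[2] = -65 + -70 + 10 = -125 deg
  cos(-125 deg) = -0.5736, sin(-125 deg) = -0.8192
  joint[3] = (0.0697, -12.1564) + 9.4 * (-0.5736, -0.8192) = (0.0697 + -5.3916, -12.1564 + -7.7000) = (-5.3219, -19.8564)
End effector: (-5.3219, -19.8564)

Answer: -5.3219 -19.8564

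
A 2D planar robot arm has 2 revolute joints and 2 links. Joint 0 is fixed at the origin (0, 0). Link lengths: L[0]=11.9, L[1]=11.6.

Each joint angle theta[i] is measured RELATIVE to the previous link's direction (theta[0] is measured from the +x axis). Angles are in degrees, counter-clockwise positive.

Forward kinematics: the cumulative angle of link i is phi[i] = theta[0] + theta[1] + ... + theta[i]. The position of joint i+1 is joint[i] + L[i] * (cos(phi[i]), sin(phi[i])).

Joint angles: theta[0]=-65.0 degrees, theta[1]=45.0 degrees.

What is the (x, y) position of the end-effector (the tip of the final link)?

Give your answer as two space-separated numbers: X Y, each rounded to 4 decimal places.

Answer: 15.9296 -14.7525

Derivation:
joint[0] = (0.0000, 0.0000)  (base)
link 0: phi[0] = -65 = -65 deg
  cos(-65 deg) = 0.4226, sin(-65 deg) = -0.9063
  joint[1] = (0.0000, 0.0000) + 11.9 * (0.4226, -0.9063) = (0.0000 + 5.0292, 0.0000 + -10.7851) = (5.0292, -10.7851)
link 1: phi[1] = -65 + 45 = -20 deg
  cos(-20 deg) = 0.9397, sin(-20 deg) = -0.3420
  joint[2] = (5.0292, -10.7851) + 11.6 * (0.9397, -0.3420) = (5.0292 + 10.9004, -10.7851 + -3.9674) = (15.9296, -14.7525)
End effector: (15.9296, -14.7525)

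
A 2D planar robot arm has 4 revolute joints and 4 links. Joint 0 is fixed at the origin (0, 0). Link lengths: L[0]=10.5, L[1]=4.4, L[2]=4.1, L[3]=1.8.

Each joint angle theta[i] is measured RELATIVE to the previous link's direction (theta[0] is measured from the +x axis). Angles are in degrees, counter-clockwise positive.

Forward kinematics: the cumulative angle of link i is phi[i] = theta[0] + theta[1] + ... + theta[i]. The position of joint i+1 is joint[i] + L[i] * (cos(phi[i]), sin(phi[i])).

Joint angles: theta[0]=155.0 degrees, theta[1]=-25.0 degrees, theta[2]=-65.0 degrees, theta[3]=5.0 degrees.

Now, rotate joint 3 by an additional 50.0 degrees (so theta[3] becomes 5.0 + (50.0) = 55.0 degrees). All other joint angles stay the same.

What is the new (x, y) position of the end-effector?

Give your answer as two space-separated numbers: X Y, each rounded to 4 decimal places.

joint[0] = (0.0000, 0.0000)  (base)
link 0: phi[0] = 155 = 155 deg
  cos(155 deg) = -0.9063, sin(155 deg) = 0.4226
  joint[1] = (0.0000, 0.0000) + 10.5 * (-0.9063, 0.4226) = (0.0000 + -9.5162, 0.0000 + 4.4375) = (-9.5162, 4.4375)
link 1: phi[1] = 155 + -25 = 130 deg
  cos(130 deg) = -0.6428, sin(130 deg) = 0.7660
  joint[2] = (-9.5162, 4.4375) + 4.4 * (-0.6428, 0.7660) = (-9.5162 + -2.8283, 4.4375 + 3.3706) = (-12.3445, 7.8081)
link 2: phi[2] = 155 + -25 + -65 = 65 deg
  cos(65 deg) = 0.4226, sin(65 deg) = 0.9063
  joint[3] = (-12.3445, 7.8081) + 4.1 * (0.4226, 0.9063) = (-12.3445 + 1.7327, 7.8081 + 3.7159) = (-10.6118, 11.5239)
link 3: phi[3] = 155 + -25 + -65 + 55 = 120 deg
  cos(120 deg) = -0.5000, sin(120 deg) = 0.8660
  joint[4] = (-10.6118, 11.5239) + 1.8 * (-0.5000, 0.8660) = (-10.6118 + -0.9000, 11.5239 + 1.5588) = (-11.5118, 13.0828)
End effector: (-11.5118, 13.0828)

Answer: -11.5118 13.0828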